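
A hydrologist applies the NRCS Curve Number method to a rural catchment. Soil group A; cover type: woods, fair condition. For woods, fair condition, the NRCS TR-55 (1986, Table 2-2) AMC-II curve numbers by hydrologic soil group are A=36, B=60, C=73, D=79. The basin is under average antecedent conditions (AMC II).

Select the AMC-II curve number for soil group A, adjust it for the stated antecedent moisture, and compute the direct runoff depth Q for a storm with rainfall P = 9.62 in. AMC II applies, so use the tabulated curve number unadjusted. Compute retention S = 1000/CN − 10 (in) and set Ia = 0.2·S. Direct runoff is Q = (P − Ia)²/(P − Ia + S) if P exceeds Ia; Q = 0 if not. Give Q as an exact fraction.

Q = 7447441/4828050 in ≈ 1.543 in

NRCS table: woods, fair condition, soil group A → CN(II) = 36
AMC II — tabulated CN = 36 applies directly.
Retention S: 1000/CN − 10 with CN=36.000 → S = 160/9 ≈ 17.778 in
Ia = 0.2·(160/9) = 32/9 in ≈ 3.556 in
P − Ia = 9.620 − 3.556 = 2729/450 ≈ 6.064 in (> 0, runoff occurs)
Q: (2729/450)² ÷ (10729/450) = 7447441/4828050 in (≈ 1.543 in)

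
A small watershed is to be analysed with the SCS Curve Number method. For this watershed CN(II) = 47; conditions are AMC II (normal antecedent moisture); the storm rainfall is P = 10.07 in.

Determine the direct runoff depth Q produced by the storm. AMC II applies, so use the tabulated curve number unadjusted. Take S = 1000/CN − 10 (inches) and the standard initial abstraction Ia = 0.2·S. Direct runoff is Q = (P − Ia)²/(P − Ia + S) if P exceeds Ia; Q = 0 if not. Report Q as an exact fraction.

CN(II) = 47; AMC II needs no correction.
S = 1000/47 − 10 = 530/47 in ≈ 11.277 in
Ia = 0.2S: 0.2·11.277 = 2.255 in (exactly 106/47)
P − Ia = 10.070 − 2.255 = 36729/4700 ≈ 7.815 in (> 0, runoff occurs)
Q: (36729/4700)² ÷ (89729/4700) = 25453197/7957100 in (≈ 3.199 in)

Q = 25453197/7957100 in ≈ 3.199 in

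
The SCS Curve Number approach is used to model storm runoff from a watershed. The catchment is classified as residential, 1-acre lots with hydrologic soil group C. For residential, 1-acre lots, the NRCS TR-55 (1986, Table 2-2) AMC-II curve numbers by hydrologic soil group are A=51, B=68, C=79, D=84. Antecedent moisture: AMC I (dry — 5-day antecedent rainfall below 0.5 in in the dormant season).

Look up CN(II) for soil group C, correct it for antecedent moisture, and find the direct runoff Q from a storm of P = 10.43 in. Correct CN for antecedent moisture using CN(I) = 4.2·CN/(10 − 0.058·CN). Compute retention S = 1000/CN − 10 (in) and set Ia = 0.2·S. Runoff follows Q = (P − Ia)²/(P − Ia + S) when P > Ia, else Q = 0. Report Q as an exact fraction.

Q = 5241325609/966936300 in ≈ 5.421 in

NRCS table: residential, 1-acre lots, soil group C → CN(II) = 79
Adjust CN=79 to AMC I: 4.2·79/(10 − 0.058·79) → (1659/5) ÷ (2709/500) = 7900/129 ≈ 61.240
S = 1000/(7900/129) − 10 = 500/79 in ≈ 6.329 in
Ia = 0.2·(500/79) = 100/79 in ≈ 1.266 in
Excess rainfall: 10.430 − 1.266 = 9.164 in; P > Ia so Q > 0
Q: (72397/7900)² ÷ (122397/7900) = 5241325609/966936300 in (≈ 5.421 in)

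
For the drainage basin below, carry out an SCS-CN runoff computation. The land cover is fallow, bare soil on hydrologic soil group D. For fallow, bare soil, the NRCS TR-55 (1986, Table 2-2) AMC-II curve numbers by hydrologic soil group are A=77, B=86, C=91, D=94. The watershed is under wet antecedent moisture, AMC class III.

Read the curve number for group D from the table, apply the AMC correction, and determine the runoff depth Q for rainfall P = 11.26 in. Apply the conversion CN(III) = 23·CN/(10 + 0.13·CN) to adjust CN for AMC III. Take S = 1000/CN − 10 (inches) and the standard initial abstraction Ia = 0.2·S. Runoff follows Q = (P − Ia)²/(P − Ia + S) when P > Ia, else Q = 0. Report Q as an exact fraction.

NRCS table: fallow, bare soil, soil group D → CN(II) = 94
Wet (AMC III): CN(III) = 23·94/(10 + 0.13·94) = 2162/(1111/50) = 108100/1111 ≈ 97.300
Max retention: S = 1000/(108100/1111) − 10 = 300/1081 in (≈ 0.278 in)
Initial abstraction Ia = S/5 = (300/1081)/5 = 60/1081 ≈ 0.056 in
P − Ia = 11.260 − 0.056 = 605603/54050 ≈ 11.204 in (> 0, runoff occurs)
Runoff Q = (P−Ia)²/(P−Ia+S) = (11.204)²/(11.204+0.278) = 366754993609/33543592150 ≈ 10.934 in

Q = 366754993609/33543592150 in ≈ 10.934 in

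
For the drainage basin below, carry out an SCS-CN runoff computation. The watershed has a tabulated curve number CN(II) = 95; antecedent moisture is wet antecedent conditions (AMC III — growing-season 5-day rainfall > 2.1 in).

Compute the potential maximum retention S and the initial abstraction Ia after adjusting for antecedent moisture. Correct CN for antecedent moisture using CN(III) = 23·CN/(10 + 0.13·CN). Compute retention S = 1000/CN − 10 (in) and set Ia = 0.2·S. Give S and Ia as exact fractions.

S = 100/437 in ≈ 0.229 in; Ia = 20/437 in ≈ 0.046 in

CN(III) from CN(II)=95: (23·95)/(10 + 0.13·95) = 43700/447 ≈ 97.763
S = 1000/(43700/447) − 10 = 100/437 in ≈ 0.229 in
Ia = 0.2S: 0.2·0.229 = 0.046 in (exactly 20/437)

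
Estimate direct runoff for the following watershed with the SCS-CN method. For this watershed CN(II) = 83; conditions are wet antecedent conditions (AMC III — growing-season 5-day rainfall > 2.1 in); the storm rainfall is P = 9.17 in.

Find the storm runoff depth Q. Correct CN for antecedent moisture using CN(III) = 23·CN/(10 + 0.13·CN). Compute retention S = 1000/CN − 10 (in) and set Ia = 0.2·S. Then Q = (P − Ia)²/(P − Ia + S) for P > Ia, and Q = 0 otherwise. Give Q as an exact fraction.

Q = 2946554201809/360142967700 in ≈ 8.182 in

Wet (AMC III): CN(III) = 23·83/(10 + 0.13·83) = 1909/(2079/100) = 190900/2079 ≈ 91.823
S = 1000/(190900/2079) − 10 = 1700/1909 in ≈ 0.891 in
Initial abstraction Ia = S/5 = (1700/1909)/5 = 340/1909 ≈ 0.178 in
P − Ia = 9.170 − 0.178 = 1716553/190900 ≈ 8.992 in (> 0, runoff occurs)
Runoff Q = (P−Ia)²/(P−Ia+S) = (8.992)²/(8.992+0.891) = 2946554201809/360142967700 ≈ 8.182 in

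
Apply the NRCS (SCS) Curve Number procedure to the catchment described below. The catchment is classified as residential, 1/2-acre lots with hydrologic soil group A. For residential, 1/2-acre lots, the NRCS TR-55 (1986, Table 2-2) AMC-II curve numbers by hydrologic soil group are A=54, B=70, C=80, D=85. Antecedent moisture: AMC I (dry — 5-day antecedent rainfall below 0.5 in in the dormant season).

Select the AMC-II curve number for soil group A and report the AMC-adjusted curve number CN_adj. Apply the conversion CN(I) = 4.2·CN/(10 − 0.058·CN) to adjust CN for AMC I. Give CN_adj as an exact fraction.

CN_adj = 56700/1717 ≈ 33.023

NRCS table: residential, 1/2-acre lots, soil group A → CN(II) = 54
Adjust CN=54 to AMC I: 4.2·54/(10 − 0.058·54) → (1134/5) ÷ (1717/250) = 56700/1717 ≈ 33.023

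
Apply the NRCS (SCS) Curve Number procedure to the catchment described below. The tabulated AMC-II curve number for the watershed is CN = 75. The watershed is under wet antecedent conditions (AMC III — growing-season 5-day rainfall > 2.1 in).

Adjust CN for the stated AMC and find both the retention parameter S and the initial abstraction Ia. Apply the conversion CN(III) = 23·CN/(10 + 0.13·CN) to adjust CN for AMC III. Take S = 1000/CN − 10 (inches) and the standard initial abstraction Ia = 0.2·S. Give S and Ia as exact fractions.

S = 100/69 in ≈ 1.449 in; Ia = 20/69 in ≈ 0.290 in

Adjust CN=75 to AMC III: 23·75/(10 + 0.13·75) → 1725 ÷ (79/4) = 6900/79 ≈ 87.342
Max retention: S = 1000/(6900/79) − 10 = 100/69 in (≈ 1.449 in)
Initial abstraction Ia = S/5 = (100/69)/5 = 20/69 ≈ 0.290 in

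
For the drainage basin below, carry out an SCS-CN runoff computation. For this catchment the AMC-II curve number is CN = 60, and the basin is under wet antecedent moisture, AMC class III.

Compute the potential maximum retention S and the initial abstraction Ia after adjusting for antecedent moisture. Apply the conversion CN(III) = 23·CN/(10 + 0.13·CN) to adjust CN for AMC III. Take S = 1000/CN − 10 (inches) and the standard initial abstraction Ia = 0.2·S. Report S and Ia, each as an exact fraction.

CN(III) from CN(II)=60: (23·60)/(10 + 0.13·60) = 6900/89 ≈ 77.528
Retention S: 1000/CN − 10 with CN=77.528 → S = 200/69 ≈ 2.899 in
Initial abstraction Ia = S/5 = (200/69)/5 = 40/69 ≈ 0.580 in

S = 200/69 in ≈ 2.899 in; Ia = 40/69 in ≈ 0.580 in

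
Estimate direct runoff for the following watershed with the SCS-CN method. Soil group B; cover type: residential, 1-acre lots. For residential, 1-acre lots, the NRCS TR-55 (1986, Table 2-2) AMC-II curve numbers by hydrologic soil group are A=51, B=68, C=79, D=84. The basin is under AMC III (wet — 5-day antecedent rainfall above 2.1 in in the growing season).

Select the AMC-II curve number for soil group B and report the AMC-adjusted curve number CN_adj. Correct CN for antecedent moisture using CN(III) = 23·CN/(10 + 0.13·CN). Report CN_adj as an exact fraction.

NRCS table: residential, 1-acre lots, soil group B → CN(II) = 68
Wet (AMC III): CN(III) = 23·68/(10 + 0.13·68) = 1564/(471/25) = 39100/471 ≈ 83.015

CN_adj = 39100/471 ≈ 83.015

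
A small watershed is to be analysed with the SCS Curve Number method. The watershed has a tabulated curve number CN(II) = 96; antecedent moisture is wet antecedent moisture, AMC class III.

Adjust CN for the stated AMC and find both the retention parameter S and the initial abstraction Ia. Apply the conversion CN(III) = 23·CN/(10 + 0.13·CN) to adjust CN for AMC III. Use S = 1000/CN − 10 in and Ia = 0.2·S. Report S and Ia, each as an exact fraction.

Adjust CN=96 to AMC III: 23·96/(10 + 0.13·96) → 2208 ÷ (562/25) = 27600/281 ≈ 98.221
S = 1000/(27600/281) − 10 = 25/138 in ≈ 0.181 in
Ia = 0.2·(25/138) = 5/138 in ≈ 0.036 in

S = 25/138 in ≈ 0.181 in; Ia = 5/138 in ≈ 0.036 in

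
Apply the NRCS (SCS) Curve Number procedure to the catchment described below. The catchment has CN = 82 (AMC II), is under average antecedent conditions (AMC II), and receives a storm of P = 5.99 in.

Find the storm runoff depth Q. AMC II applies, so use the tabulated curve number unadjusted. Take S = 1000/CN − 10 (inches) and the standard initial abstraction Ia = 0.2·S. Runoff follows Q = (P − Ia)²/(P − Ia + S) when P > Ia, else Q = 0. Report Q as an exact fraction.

Q = 517972081/130211900 in ≈ 3.978 in

CN(II) = 82; AMC II needs no correction.
Retention S: 1000/CN − 10 with CN=82.000 → S = 90/41 ≈ 2.195 in
Ia = 0.2·(90/41) = 18/41 in ≈ 0.439 in
Excess rainfall: 5.990 − 0.439 = 5.551 in; P > Ia so Q > 0
Q: (22759/4100)² ÷ (31759/4100) = 517972081/130211900 in (≈ 3.978 in)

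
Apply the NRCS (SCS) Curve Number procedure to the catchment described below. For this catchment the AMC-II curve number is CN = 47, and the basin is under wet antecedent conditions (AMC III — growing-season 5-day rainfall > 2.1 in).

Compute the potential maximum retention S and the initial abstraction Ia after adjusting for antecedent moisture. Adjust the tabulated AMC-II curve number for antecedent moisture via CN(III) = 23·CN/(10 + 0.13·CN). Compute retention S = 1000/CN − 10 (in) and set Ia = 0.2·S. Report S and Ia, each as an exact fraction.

S = 5300/1081 in ≈ 4.903 in; Ia = 1060/1081 in ≈ 0.981 in

Adjust CN=47 to AMC III: 23·47/(10 + 0.13·47) → 1081 ÷ (1611/100) = 108100/1611 ≈ 67.101
S = 1000/(108100/1611) − 10 = 5300/1081 in ≈ 4.903 in
Ia = 0.2·(5300/1081) = 1060/1081 in ≈ 0.981 in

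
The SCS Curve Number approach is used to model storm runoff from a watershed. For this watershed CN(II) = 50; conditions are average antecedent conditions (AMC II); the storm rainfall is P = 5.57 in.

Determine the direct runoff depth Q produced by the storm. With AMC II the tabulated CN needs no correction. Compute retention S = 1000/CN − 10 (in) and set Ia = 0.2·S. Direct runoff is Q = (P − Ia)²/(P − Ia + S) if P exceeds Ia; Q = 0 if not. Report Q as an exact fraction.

Q = 127449/135700 in ≈ 0.939 in

AMC II — tabulated CN = 50 applies directly.
Retention S: 1000/CN − 10 with CN=50.000 → S = 10 ≈ 10.000 in
Ia = 0.2·10 = 2 in ≈ 2.000 in
Since P=5.570 > Ia=2.000: effective rainfall P−Ia = 357/100 in
Q = (357/100)²/((357/100) + 10) = (127449/10000)/(1357/100) = 127449/135700 in ≈ 0.939 in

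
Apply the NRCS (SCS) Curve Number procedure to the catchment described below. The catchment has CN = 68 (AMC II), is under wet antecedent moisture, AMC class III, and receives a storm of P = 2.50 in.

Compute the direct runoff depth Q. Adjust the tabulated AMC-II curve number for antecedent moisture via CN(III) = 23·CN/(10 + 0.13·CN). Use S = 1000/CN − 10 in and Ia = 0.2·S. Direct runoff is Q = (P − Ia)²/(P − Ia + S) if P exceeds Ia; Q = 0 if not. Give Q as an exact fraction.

CN(III) from CN(II)=68: (23·68)/(10 + 0.13·68) = 39100/471 ≈ 83.015
S = 1000/(39100/471) − 10 = 800/391 in ≈ 2.046 in
Initial abstraction Ia = S/5 = (800/391)/5 = 160/391 ≈ 0.409 in
P − Ia = 2.500 − 0.409 = 1635/782 ≈ 2.091 in (> 0, runoff occurs)
Q = (1635/782)²/((1635/782) + 800/391) = (2673225/611524)/(3235/782) = 534645/505954 in ≈ 1.057 in

Q = 534645/505954 in ≈ 1.057 in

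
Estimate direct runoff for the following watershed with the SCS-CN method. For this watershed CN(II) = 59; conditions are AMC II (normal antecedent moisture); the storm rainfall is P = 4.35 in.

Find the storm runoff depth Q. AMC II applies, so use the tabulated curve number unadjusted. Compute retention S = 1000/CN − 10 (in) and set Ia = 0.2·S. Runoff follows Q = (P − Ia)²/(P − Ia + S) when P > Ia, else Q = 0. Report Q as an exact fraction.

CN(II) = 59; AMC II needs no correction.
Retention S: 1000/CN − 10 with CN=59.000 → S = 410/59 ≈ 6.949 in
Ia = 0.2S: 0.2·6.949 = 1.390 in (exactly 82/59)
Since P=4.350 > Ia=1.390: effective rainfall P−Ia = 3493/1180 in
Runoff Q = (P−Ia)²/(P−Ia+S) = (2.960)²/(2.960+6.949) = 12201049/13797740 ≈ 0.884 in

Q = 12201049/13797740 in ≈ 0.884 in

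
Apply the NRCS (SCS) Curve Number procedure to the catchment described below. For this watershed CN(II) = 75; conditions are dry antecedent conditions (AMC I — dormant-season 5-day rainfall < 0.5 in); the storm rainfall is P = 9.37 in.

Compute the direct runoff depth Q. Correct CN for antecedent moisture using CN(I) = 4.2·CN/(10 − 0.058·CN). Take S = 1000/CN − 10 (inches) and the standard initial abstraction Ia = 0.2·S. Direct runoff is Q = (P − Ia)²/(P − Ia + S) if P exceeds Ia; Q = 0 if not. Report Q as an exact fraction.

Q = 2404038961/623895300 in ≈ 3.853 in

Dry (AMC I): CN(I) = 4.2·75/(10 − 0.058·75) = 315/(113/20) = 6300/113 ≈ 55.752
Retention S: 1000/CN − 10 with CN=55.752 → S = 500/63 ≈ 7.937 in
Ia = 0.2S: 0.2·7.937 = 1.587 in (exactly 100/63)
Since P=9.370 > Ia=1.587: effective rainfall P−Ia = 49031/6300 in
Runoff Q = (P−Ia)²/(P−Ia+S) = (7.783)²/(7.783+7.937) = 2404038961/623895300 ≈ 3.853 in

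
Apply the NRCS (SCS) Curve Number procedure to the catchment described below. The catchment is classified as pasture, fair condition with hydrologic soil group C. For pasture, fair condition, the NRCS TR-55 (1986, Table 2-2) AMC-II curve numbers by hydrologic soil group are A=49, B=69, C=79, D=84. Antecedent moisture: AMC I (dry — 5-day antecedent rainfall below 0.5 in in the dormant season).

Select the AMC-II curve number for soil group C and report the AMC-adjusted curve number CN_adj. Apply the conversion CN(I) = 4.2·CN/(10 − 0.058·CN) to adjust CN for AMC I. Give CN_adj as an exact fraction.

CN_adj = 7900/129 ≈ 61.240

NRCS table: pasture, fair condition, soil group C → CN(II) = 79
Adjust CN=79 to AMC I: 4.2·79/(10 − 0.058·79) → (1659/5) ÷ (2709/500) = 7900/129 ≈ 61.240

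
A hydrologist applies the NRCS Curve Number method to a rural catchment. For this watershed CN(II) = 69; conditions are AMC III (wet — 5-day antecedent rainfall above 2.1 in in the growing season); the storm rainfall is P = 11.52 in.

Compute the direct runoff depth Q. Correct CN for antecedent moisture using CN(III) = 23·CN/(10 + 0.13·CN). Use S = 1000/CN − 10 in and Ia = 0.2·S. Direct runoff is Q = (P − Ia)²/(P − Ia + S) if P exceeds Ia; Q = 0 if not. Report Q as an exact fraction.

Adjust CN=69 to AMC III: 23·69/(10 + 0.13·69) → 1587 ÷ (1897/100) = 158700/1897 ≈ 83.658
Retention S: 1000/CN − 10 with CN=83.658 → S = 3100/1587 ≈ 1.953 in
Ia = 0.2S: 0.2·1.953 = 0.391 in (exactly 620/1587)
P − Ia = 11.520 − 0.391 = 441556/39675 ≈ 11.129 in (> 0, runoff occurs)
Q: (441556/39675)² ÷ (519056/39675) = 12185731321/1287096675 in (≈ 9.468 in)

Q = 12185731321/1287096675 in ≈ 9.468 in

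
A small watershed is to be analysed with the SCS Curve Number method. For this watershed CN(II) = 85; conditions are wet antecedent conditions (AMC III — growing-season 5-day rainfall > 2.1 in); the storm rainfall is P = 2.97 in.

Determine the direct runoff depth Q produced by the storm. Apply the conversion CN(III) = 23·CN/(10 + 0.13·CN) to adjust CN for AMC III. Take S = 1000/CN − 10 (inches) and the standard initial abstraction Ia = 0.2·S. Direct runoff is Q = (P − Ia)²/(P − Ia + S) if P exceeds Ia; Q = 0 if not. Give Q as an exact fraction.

Adjust CN=85 to AMC III: 23·85/(10 + 0.13·85) → 1955 ÷ (421/20) = 39100/421 ≈ 92.874
Retention S: 1000/CN − 10 with CN=92.874 → S = 300/391 ≈ 0.767 in
Ia = 0.2·(300/391) = 60/391 in ≈ 0.153 in
P − Ia = 2.970 − 0.153 = 110127/39100 ≈ 2.817 in (> 0, runoff occurs)
Q = (110127/39100)²/((110127/39100) + 300/391) = (12127956129/1528810000)/(140127/39100) = 4042652043/1826321900 in ≈ 2.214 in

Q = 4042652043/1826321900 in ≈ 2.214 in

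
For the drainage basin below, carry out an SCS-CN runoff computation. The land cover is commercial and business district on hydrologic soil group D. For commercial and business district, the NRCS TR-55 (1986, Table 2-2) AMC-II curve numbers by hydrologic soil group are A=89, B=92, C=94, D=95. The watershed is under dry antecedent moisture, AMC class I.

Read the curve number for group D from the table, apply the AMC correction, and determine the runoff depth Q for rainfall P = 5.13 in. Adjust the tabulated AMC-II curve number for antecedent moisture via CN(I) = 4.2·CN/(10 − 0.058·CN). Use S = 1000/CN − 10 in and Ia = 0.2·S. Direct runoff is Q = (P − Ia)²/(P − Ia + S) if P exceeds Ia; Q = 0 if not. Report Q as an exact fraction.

Q = 37903027969/9763011300 in ≈ 3.882 in

NRCS table: commercial and business district, soil group D → CN(II) = 95
Adjust CN=95 to AMC I: 4.2·95/(10 − 0.058·95) → 399 ÷ (449/100) = 39900/449 ≈ 88.864
Max retention: S = 1000/(39900/449) − 10 = 500/399 in (≈ 1.253 in)
Ia = 0.2·(500/399) = 100/399 in ≈ 0.251 in
P − Ia = 5.130 − 0.251 = 194687/39900 ≈ 4.879 in (> 0, runoff occurs)
Q = (194687/39900)²/((194687/39900) + 500/399) = (37903027969/1592010000)/(244687/39900) = 37903027969/9763011300 in ≈ 3.882 in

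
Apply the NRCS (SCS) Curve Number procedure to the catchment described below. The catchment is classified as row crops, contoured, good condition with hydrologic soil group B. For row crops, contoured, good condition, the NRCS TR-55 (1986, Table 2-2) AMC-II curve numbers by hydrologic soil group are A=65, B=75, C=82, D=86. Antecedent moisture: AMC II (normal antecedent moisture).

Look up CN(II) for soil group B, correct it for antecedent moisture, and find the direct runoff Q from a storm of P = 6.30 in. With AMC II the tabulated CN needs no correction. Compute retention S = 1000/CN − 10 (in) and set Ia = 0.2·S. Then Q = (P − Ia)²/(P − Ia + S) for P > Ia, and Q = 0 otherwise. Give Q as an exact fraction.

NRCS table: row crops, contoured, good condition, soil group B → CN(II) = 75
CN(II) = 75; AMC II needs no correction.
Retention S: 1000/CN − 10 with CN=75.000 → S = 10/3 ≈ 3.333 in
Ia = 0.2·(10/3) = 2/3 in ≈ 0.667 in
P − Ia = 6.300 − 0.667 = 169/30 ≈ 5.633 in (> 0, runoff occurs)
Runoff Q = (P−Ia)²/(P−Ia+S) = (5.633)²/(5.633+3.333) = 28561/8070 ≈ 3.539 in

Q = 28561/8070 in ≈ 3.539 in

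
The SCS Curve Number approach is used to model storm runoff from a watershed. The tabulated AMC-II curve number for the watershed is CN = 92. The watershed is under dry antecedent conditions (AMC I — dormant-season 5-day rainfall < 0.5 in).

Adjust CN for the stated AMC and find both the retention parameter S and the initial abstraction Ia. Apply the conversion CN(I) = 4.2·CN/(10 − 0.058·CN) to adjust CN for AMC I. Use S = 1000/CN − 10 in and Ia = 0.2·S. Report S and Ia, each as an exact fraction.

S = 1000/483 in ≈ 2.070 in; Ia = 200/483 in ≈ 0.414 in

CN(I) from CN(II)=92: (4.2·92)/(10 − 0.058·92) = 48300/583 ≈ 82.847
Max retention: S = 1000/(48300/583) − 10 = 1000/483 in (≈ 2.070 in)
Ia = 0.2·(1000/483) = 200/483 in ≈ 0.414 in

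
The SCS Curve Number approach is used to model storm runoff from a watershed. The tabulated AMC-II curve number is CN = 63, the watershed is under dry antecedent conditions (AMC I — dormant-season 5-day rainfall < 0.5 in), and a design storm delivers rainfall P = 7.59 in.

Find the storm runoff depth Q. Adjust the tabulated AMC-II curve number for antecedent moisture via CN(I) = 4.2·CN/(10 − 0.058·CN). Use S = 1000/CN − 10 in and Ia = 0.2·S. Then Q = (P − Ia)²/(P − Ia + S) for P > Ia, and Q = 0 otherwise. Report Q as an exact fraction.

Dry (AMC I): CN(I) = 4.2·63/(10 − 0.058·63) = (1323/5)/(3173/500) = 132300/3173 ≈ 41.696
Retention S: 1000/CN − 10 with CN=41.696 → S = 18500/1323 ≈ 13.983 in
Ia = 0.2·(18500/1323) = 3700/1323 in ≈ 2.797 in
Excess rainfall: 7.590 − 2.797 = 4.793 in; P > Ia so Q > 0
Q = (634157/132300)²/((634157/132300) + 18500/1323) = (402155100649/17503290000)/(2484157/132300) = 402155100649/328653971100 in ≈ 1.224 in

Q = 402155100649/328653971100 in ≈ 1.224 in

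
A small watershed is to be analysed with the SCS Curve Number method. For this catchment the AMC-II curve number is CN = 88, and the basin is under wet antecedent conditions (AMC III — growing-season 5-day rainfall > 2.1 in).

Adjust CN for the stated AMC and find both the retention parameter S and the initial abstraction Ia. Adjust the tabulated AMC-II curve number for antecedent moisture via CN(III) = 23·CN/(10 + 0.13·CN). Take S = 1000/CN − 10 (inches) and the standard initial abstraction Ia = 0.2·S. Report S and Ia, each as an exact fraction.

S = 150/253 in ≈ 0.593 in; Ia = 30/253 in ≈ 0.119 in

Adjust CN=88 to AMC III: 23·88/(10 + 0.13·88) → 2024 ÷ (536/25) = 6325/67 ≈ 94.403
S = 1000/(6325/67) − 10 = 150/253 in ≈ 0.593 in
Ia = 0.2·(150/253) = 30/253 in ≈ 0.119 in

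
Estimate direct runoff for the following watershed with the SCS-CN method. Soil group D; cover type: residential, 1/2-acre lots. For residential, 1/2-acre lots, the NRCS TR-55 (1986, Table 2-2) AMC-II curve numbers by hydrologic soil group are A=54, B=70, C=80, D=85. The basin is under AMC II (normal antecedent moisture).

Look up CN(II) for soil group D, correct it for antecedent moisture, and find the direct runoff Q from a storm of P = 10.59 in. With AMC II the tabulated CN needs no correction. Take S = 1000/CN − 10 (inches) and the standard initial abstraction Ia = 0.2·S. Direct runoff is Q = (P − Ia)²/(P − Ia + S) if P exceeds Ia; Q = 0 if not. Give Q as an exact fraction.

Q = 33651601/3853900 in ≈ 8.732 in

NRCS table: residential, 1/2-acre lots, soil group D → CN(II) = 85
AMC II — tabulated CN = 85 applies directly.
S = 1000/85 − 10 = 30/17 in ≈ 1.765 in
Ia = 0.2S: 0.2·1.765 = 0.353 in (exactly 6/17)
P − Ia = 10.590 − 0.353 = 17403/1700 ≈ 10.237 in (> 0, runoff occurs)
Q = (17403/1700)²/((17403/1700) + 30/17) = (302864409/2890000)/(20403/1700) = 33651601/3853900 in ≈ 8.732 in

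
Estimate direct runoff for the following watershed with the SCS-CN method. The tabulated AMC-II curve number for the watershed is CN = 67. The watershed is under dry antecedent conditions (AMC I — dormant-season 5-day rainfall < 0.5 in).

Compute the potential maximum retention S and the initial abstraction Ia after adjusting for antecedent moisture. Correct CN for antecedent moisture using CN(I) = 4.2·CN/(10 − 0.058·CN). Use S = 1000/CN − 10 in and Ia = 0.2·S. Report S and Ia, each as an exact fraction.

S = 5500/469 in ≈ 11.727 in; Ia = 1100/469 in ≈ 2.345 in

CN(I) from CN(II)=67: (4.2·67)/(10 − 0.058·67) = 46900/1019 ≈ 46.026
Max retention: S = 1000/(46900/1019) − 10 = 5500/469 in (≈ 11.727 in)
Ia = 0.2·(5500/469) = 1100/469 in ≈ 2.345 in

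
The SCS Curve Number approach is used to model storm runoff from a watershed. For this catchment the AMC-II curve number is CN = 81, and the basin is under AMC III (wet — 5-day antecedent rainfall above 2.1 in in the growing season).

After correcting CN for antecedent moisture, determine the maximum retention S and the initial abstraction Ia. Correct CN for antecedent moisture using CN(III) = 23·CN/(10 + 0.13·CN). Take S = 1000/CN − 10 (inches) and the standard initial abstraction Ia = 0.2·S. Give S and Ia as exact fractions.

CN(III) from CN(II)=81: (23·81)/(10 + 0.13·81) = 186300/2053 ≈ 90.745
S = 1000/(186300/2053) − 10 = 1900/1863 in ≈ 1.020 in
Ia = 0.2S: 0.2·1.020 = 0.204 in (exactly 380/1863)

S = 1900/1863 in ≈ 1.020 in; Ia = 380/1863 in ≈ 0.204 in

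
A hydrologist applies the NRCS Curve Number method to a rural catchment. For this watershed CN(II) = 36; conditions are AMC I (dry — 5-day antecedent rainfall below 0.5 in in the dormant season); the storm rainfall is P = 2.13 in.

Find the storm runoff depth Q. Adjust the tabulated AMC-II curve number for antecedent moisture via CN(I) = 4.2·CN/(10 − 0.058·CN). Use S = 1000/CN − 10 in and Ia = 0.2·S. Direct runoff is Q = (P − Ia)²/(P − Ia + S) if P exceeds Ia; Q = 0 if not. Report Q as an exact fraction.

Q = 0 in ≈ 0.000 in

Adjust CN=36 to AMC I: 4.2·36/(10 − 0.058·36) → (756/5) ÷ (989/125) = 18900/989 ≈ 19.110
Max retention: S = 1000/(18900/989) − 10 = 8000/189 in (≈ 42.328 in)
Ia = 0.2S: 0.2·42.328 = 8.466 in (exactly 1600/189)
P = 2.130 ≤ Ia = 8.466 in: entire storm abstracted, Q = 0.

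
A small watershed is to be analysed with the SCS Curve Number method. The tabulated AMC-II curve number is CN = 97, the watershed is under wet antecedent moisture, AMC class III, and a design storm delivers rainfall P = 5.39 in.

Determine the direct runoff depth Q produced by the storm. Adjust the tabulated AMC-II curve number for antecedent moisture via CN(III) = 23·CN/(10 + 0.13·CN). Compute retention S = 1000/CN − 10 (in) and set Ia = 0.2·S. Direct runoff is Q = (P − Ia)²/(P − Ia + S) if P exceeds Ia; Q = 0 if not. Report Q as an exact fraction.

CN(III) from CN(II)=97: (23·97)/(10 + 0.13·97) = 223100/2261 ≈ 98.673
Max retention: S = 1000/(223100/2261) − 10 = 300/2231 in (≈ 0.134 in)
Initial abstraction Ia = S/5 = (300/2231)/5 = 60/2231 ≈ 0.027 in
Since P=5.390 > Ia=0.027: effective rainfall P−Ia = 1196509/223100 in
Q = (1196509/223100)²/((1196509/223100) + 300/2231) = (1431633787081/49773610000)/(1226509/223100) = 1431633787081/273634157900 in ≈ 5.232 in

Q = 1431633787081/273634157900 in ≈ 5.232 in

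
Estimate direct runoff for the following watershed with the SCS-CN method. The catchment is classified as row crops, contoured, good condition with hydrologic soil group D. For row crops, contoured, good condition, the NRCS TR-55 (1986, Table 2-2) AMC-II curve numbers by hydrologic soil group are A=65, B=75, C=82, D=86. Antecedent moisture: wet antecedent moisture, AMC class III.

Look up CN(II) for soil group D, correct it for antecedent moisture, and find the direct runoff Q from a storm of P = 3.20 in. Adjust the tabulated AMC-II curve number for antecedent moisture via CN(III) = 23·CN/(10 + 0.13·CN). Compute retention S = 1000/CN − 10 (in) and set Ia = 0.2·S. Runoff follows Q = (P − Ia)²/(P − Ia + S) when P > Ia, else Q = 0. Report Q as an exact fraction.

NRCS table: row crops, contoured, good condition, soil group D → CN(II) = 86
CN(III) from CN(II)=86: (23·86)/(10 + 0.13·86) = 98900/1059 ≈ 93.390
S = 1000/(98900/1059) − 10 = 700/989 in ≈ 0.708 in
Initial abstraction Ia = S/5 = (700/989)/5 = 140/989 ≈ 0.142 in
Since P=3.200 > Ia=0.142: effective rainfall P−Ia = 15124/4945 in
Runoff Q = (P−Ia)²/(P−Ia+S) = (3.058)²/(3.058+0.708) = 14295961/5755980 ≈ 2.484 in

Q = 14295961/5755980 in ≈ 2.484 in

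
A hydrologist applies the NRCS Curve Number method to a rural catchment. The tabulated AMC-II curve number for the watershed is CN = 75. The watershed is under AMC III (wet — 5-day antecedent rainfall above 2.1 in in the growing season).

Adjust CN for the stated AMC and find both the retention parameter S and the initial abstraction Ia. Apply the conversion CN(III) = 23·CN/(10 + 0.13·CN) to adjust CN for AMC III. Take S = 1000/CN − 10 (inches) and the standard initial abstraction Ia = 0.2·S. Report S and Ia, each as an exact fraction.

S = 100/69 in ≈ 1.449 in; Ia = 20/69 in ≈ 0.290 in

CN(III) from CN(II)=75: (23·75)/(10 + 0.13·75) = 6900/79 ≈ 87.342
Retention S: 1000/CN − 10 with CN=87.342 → S = 100/69 ≈ 1.449 in
Ia = 0.2·(100/69) = 20/69 in ≈ 0.290 in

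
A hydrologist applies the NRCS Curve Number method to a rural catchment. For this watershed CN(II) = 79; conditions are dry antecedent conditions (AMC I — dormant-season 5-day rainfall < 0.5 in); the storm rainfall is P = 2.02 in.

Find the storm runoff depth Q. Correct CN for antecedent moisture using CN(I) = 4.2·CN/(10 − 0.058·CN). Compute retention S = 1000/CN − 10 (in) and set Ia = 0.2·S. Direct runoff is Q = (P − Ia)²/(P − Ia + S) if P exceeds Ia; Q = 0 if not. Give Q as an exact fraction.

Q = 8874441/110517050 in ≈ 0.080 in

Adjust CN=79 to AMC I: 4.2·79/(10 − 0.058·79) → (1659/5) ÷ (2709/500) = 7900/129 ≈ 61.240
S = 1000/(7900/129) − 10 = 500/79 in ≈ 6.329 in
Ia = 0.2·(500/79) = 100/79 in ≈ 1.266 in
Since P=2.020 > Ia=1.266: effective rainfall P−Ia = 2979/3950 in
Q = (2979/3950)²/((2979/3950) + 500/79) = (8874441/15602500)/(27979/3950) = 8874441/110517050 in ≈ 0.080 in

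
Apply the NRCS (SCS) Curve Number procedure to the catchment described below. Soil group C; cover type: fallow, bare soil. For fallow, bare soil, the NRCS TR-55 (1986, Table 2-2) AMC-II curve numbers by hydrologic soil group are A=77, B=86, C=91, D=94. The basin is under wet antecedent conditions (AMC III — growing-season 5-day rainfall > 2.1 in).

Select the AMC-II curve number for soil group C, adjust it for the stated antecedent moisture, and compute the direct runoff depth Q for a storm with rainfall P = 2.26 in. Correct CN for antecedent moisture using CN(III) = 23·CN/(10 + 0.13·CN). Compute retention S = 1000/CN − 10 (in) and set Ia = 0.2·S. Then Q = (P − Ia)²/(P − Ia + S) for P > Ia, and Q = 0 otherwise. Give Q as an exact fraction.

NRCS table: fallow, bare soil, soil group C → CN(II) = 91
Adjust CN=91 to AMC III: 23·91/(10 + 0.13·91) → 2093 ÷ (2183/100) = 209300/2183 ≈ 95.877
Retention S: 1000/CN − 10 with CN=95.877 → S = 900/2093 ≈ 0.430 in
Initial abstraction Ia = S/5 = (900/2093)/5 = 180/2093 ≈ 0.086 in
Since P=2.260 > Ia=0.086: effective rainfall P−Ia = 227509/104650 in
Q = (227509/104650)²/((227509/104650) + 900/2093) = (51760345081/10951622500)/(272509/104650) = 51760345081/28518066850 in ≈ 1.815 in

Q = 51760345081/28518066850 in ≈ 1.815 in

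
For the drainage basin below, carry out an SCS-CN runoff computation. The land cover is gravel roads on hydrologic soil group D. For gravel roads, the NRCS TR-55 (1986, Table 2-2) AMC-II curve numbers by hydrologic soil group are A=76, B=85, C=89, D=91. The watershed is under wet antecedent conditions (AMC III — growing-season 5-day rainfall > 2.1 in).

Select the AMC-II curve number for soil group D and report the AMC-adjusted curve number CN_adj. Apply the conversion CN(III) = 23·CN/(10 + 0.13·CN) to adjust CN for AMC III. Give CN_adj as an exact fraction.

NRCS table: gravel roads, soil group D → CN(II) = 91
CN(III) from CN(II)=91: (23·91)/(10 + 0.13·91) = 209300/2183 ≈ 95.877

CN_adj = 209300/2183 ≈ 95.877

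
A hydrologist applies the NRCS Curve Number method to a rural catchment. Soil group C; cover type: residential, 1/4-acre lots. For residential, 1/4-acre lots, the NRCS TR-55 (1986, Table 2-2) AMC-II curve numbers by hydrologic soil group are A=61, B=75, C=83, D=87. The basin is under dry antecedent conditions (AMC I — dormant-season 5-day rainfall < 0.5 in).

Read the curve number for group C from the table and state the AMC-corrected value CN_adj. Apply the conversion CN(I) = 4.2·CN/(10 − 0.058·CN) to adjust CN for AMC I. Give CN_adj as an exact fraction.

CN_adj = 174300/2593 ≈ 67.219

NRCS table: residential, 1/4-acre lots, soil group C → CN(II) = 83
Adjust CN=83 to AMC I: 4.2·83/(10 − 0.058·83) → (1743/5) ÷ (2593/500) = 174300/2593 ≈ 67.219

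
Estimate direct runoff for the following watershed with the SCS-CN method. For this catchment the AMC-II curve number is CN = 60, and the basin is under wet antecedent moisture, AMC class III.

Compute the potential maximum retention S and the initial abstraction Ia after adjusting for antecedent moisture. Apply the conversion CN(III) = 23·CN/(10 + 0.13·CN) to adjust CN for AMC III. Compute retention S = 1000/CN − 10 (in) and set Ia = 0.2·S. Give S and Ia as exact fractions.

Adjust CN=60 to AMC III: 23·60/(10 + 0.13·60) → 1380 ÷ (89/5) = 6900/89 ≈ 77.528
Max retention: S = 1000/(6900/89) − 10 = 200/69 in (≈ 2.899 in)
Ia = 0.2·(200/69) = 40/69 in ≈ 0.580 in

S = 200/69 in ≈ 2.899 in; Ia = 40/69 in ≈ 0.580 in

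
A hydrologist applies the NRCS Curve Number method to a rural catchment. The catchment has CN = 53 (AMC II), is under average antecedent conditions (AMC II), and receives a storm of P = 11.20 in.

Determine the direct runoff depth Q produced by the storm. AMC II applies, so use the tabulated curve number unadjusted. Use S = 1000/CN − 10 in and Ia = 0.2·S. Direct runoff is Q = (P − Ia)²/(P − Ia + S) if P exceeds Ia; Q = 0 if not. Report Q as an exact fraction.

Q = 1560001/321180 in ≈ 4.857 in

AMC II — tabulated CN = 53 applies directly.
S = 1000/53 − 10 = 470/53 in ≈ 8.868 in
Initial abstraction Ia = S/5 = (470/53)/5 = 94/53 ≈ 1.774 in
Excess rainfall: 11.200 − 1.774 = 9.426 in; P > Ia so Q > 0
Q: (2498/265)² ÷ (4848/265) = 1560001/321180 in (≈ 4.857 in)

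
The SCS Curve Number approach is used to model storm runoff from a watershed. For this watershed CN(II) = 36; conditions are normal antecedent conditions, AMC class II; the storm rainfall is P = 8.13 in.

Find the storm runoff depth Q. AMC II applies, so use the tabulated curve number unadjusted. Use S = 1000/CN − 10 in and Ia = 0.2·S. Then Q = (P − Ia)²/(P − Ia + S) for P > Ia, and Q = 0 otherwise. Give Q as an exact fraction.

Average conditions: CN = 36 (no AMC adjustment).
Max retention: S = 1000/36 − 10 = 160/9 in (≈ 17.778 in)
Initial abstraction Ia = S/5 = (160/9)/5 = 32/9 ≈ 3.556 in
P − Ia = 8.130 − 3.556 = 4117/900 ≈ 4.574 in (> 0, runoff occurs)
Runoff Q = (P−Ia)²/(P−Ia+S) = (4.574)²/(4.574+17.778) = 16949689/18105300 ≈ 0.936 in

Q = 16949689/18105300 in ≈ 0.936 in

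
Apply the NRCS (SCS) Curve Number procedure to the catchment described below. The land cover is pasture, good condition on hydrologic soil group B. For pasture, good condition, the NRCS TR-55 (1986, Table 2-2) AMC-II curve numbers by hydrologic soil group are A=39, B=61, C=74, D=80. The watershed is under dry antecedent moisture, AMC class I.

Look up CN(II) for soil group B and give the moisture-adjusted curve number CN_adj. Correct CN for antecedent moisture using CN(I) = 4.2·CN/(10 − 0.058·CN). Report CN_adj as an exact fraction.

NRCS table: pasture, good condition, soil group B → CN(II) = 61
CN(I) from CN(II)=61: (4.2·61)/(10 − 0.058·61) = 42700/1077 ≈ 39.647

CN_adj = 42700/1077 ≈ 39.647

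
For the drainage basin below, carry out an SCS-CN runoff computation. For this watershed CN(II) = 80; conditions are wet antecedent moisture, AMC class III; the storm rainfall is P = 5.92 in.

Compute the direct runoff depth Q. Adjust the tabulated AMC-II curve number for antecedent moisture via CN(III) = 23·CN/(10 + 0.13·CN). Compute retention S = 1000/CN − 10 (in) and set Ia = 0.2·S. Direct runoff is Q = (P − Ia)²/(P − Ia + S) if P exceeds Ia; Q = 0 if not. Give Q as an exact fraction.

CN(III) from CN(II)=80: (23·80)/(10 + 0.13·80) = 4600/51 ≈ 90.196
S = 1000/(4600/51) − 10 = 25/23 in ≈ 1.087 in
Ia = 0.2S: 0.2·1.087 = 0.217 in (exactly 5/23)
Excess rainfall: 5.920 − 0.217 = 5.703 in; P > Ia so Q > 0
Q = (3279/575)²/((3279/575) + 25/23) = (10751841/330625)/(3904/575) = 10751841/2244800 in ≈ 4.790 in

Q = 10751841/2244800 in ≈ 4.790 in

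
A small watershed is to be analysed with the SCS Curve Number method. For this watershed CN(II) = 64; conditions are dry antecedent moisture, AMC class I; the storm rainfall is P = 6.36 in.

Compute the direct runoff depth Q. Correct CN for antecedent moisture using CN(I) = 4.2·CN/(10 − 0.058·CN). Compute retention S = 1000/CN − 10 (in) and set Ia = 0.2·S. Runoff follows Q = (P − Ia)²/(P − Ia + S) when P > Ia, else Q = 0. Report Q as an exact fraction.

Dry (AMC I): CN(I) = 4.2·64/(10 − 0.058·64) = (1344/5)/(786/125) = 5600/131 ≈ 42.748
Retention S: 1000/CN − 10 with CN=42.748 → S = 375/28 ≈ 13.393 in
Ia = 0.2·(375/28) = 75/28 in ≈ 2.679 in
Since P=6.360 > Ia=2.679: effective rainfall P−Ia = 2577/700 in
Q: (2577/700)² ÷ (2988/175) = 737881/929600 in (≈ 0.794 in)

Q = 737881/929600 in ≈ 0.794 in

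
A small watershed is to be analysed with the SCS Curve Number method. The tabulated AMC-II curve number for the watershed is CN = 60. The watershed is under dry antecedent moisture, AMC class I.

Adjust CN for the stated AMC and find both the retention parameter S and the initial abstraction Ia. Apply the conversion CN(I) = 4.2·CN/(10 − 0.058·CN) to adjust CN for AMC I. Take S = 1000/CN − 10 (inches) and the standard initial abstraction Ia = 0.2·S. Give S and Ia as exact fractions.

CN(I) from CN(II)=60: (4.2·60)/(10 − 0.058·60) = 6300/163 ≈ 38.650
Max retention: S = 1000/(6300/163) − 10 = 1000/63 in (≈ 15.873 in)
Ia = 0.2S: 0.2·15.873 = 3.175 in (exactly 200/63)

S = 1000/63 in ≈ 15.873 in; Ia = 200/63 in ≈ 3.175 in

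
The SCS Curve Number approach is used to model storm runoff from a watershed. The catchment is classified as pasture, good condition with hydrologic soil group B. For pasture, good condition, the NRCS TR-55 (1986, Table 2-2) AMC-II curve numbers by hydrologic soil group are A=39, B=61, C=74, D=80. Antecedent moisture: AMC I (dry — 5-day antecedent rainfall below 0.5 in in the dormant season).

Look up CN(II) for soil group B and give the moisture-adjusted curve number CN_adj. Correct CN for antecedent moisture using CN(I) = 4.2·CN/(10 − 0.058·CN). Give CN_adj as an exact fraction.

CN_adj = 42700/1077 ≈ 39.647

NRCS table: pasture, good condition, soil group B → CN(II) = 61
Dry (AMC I): CN(I) = 4.2·61/(10 − 0.058·61) = (1281/5)/(3231/500) = 42700/1077 ≈ 39.647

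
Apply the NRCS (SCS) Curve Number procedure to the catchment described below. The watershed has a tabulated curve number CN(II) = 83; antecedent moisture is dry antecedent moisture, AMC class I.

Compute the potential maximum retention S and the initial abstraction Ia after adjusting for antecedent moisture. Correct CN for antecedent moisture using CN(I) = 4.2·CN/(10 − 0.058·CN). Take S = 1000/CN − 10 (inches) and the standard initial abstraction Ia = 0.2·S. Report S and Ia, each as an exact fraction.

S = 8500/1743 in ≈ 4.877 in; Ia = 1700/1743 in ≈ 0.975 in

Dry (AMC I): CN(I) = 4.2·83/(10 − 0.058·83) = (1743/5)/(2593/500) = 174300/2593 ≈ 67.219
Retention S: 1000/CN − 10 with CN=67.219 → S = 8500/1743 ≈ 4.877 in
Ia = 0.2S: 0.2·4.877 = 0.975 in (exactly 1700/1743)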